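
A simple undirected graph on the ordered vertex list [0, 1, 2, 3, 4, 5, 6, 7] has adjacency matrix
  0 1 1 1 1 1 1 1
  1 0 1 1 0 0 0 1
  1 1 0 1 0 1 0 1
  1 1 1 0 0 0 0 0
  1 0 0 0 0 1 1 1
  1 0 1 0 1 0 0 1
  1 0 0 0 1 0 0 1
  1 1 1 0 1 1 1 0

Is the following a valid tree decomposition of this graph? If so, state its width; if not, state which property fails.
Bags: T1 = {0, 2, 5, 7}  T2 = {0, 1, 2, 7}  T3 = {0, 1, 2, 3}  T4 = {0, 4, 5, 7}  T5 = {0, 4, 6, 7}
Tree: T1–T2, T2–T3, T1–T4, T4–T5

Every vertex of G appears in some bag (union = {0, 1, 2, 3, 4, 5, 6, 7}); every edge is covered by a bag; and for each vertex v the set of bags containing v is connected in the bag tree. The decomposition is therefore valid. The largest bag has 4 vertices, so the width is 3.

Yes; width 3.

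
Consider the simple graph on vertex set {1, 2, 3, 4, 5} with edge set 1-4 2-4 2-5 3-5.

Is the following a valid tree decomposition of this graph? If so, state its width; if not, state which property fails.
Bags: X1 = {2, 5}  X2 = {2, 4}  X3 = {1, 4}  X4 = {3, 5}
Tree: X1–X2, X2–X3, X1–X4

Checking the three conditions: (i) the bags cover all of {1, 2, 3, 4, 5}; (ii) for each edge, some bag contains both endpoints; (iii) the bags containing any fixed vertex form a subtree. All hold, so the decomposition is valid with width 2 − 1 = 1.

Yes; width 1.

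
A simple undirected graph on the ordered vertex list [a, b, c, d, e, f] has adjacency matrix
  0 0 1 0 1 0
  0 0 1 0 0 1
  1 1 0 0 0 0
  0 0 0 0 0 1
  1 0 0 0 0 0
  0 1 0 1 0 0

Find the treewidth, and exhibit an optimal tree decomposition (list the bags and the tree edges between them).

Every bag has size at most 2, so the width is 2 − 1 = 1 and tw(G) ≤ 1. G has an edge, so its treewidth is at least 1. The upper and lower bounds meet at 1, so that is the treewidth.

Treewidth 1.
One optimal decomposition is:
Bags: B1 = {a, e}  B2 = {a, c}  B3 = {b, c}  B4 = {b, f}  B5 = {d, f}
Tree: B1–B2, B2–B3, B3–B4, B4–B5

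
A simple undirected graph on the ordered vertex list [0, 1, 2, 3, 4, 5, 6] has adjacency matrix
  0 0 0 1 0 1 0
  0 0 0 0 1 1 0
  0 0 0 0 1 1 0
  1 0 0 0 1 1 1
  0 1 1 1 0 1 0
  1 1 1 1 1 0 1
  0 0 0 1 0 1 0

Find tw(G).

A width-2 tree decomposition is:
Bags: B1 = {2, 4, 5}  B2 = {3, 4, 5}  B3 = {0, 3, 5}  B4 = {3, 5, 6}  B5 = {1, 4, 5}
Tree: B1–B2, B2–B3, B3–B4, B1–B5
Each bag holds 3 vertices, so the decomposition has width 2, which upper-bounds the treewidth. For the lower bound, the 3 vertices {1, 4, 5} are pairwise adjacent, and any tree decomposition puts a clique entirely inside one bag — forcing width ≥ 2. Hence tw(G) = 2 exactly.

2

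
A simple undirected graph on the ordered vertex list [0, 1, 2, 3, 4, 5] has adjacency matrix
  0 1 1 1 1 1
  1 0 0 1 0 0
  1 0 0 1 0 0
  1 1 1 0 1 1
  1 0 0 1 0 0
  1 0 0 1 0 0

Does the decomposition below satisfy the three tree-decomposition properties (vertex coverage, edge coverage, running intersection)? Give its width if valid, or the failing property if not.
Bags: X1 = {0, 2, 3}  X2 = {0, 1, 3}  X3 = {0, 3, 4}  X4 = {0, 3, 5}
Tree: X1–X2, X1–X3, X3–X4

Yes; width 2.

Every vertex of G appears in some bag (union = {0, 1, 2, 3, 4, 5}); every edge is covered by a bag; and for each vertex v the set of bags containing v is connected in the bag tree. The decomposition is therefore valid. The largest bag has 3 vertices, so the width is 2.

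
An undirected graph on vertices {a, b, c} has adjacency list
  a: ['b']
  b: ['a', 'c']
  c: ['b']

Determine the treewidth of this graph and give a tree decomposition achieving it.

Treewidth 1.
One optimal decomposition is:
Bags: B1 = {b, c}  B2 = {a, b}
Tree: B1–B2

Every bag has size at most 2, so the width is 2 − 1 = 1 and tw(G) ≤ 1. Any graph with an edge has treewidth ≥ 1, and G has the edge b–c. Therefore the treewidth is 1.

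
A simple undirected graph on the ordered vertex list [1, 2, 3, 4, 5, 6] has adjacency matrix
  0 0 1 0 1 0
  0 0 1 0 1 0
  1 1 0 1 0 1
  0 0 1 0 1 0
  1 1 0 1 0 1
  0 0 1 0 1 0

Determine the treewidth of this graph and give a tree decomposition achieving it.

The largest bag has 3 vertices, giving width 2; this decomposition certifies tw(G) ≤ 2. For the lower bound, G contains the cycle 4–5–1–3–4, so G is not a forest; only forests have treewidth ≤ 1, hence tw(G) ≥ 2. The upper and lower bounds meet at 2, so that is the treewidth.

Treewidth 2.
Bags: B1 = {3, 4, 5}  B2 = {1, 3, 5}  B3 = {2, 3, 5}  B4 = {3, 5, 6}
Tree: B1–B2, B2–B3, B3–B4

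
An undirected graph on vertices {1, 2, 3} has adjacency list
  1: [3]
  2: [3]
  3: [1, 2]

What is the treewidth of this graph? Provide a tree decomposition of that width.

The largest bag has 2 vertices, giving width 1; this decomposition certifies tw(G) ≤ 1. Any graph with an edge has treewidth ≥ 1, and G has the edge 3–2. The upper and lower bounds meet at 1, so that is the treewidth.

Treewidth 1.
One optimal decomposition is:
Bags: B1 = {2, 3}  B2 = {1, 3}
Tree: B1–B2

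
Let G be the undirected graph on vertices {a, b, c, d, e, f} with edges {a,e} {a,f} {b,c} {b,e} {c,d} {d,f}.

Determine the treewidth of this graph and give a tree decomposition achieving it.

Treewidth 2.
One such decomposition:
Bags: B1 = {a, b, e}  B2 = {a, b, f}  B3 = {b, d, f}  B4 = {b, c, d}
Tree: B1–B2, B2–B3, B3–B4

Every bag has size at most 3, so the width is 3 − 1 = 2 and tw(G) ≤ 2. For the lower bound, G contains the cycle b–e–a–f–d–c–b, so G is not a forest; only forests have treewidth ≤ 1, hence tw(G) ≥ 2. The upper and lower bounds meet at 2, so that is the treewidth.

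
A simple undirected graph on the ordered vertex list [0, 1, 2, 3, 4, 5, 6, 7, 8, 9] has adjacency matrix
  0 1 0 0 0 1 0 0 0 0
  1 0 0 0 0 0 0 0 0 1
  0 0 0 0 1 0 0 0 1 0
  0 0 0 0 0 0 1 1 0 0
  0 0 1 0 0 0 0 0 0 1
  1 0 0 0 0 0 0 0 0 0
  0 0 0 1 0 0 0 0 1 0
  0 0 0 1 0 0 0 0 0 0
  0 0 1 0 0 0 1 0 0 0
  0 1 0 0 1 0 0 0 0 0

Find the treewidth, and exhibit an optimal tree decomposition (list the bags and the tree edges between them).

The largest bag has 2 vertices, giving width 1; this decomposition certifies tw(G) ≤ 1. G has an edge, so its treewidth is at least 1. Combining the bounds, tw(G) = 1.

Treewidth 1.
One such decomposition:
Bags: B1 = {0, 5}  B2 = {0, 1}  B3 = {1, 9}  B4 = {4, 9}  B5 = {2, 4}  B6 = {2, 8}  B7 = {6, 8}  B8 = {3, 6}  B9 = {3, 7}
Tree: B1–B2, B2–B3, B3–B4, B4–B5, B5–B6, B6–B7, B7–B8, B8–B9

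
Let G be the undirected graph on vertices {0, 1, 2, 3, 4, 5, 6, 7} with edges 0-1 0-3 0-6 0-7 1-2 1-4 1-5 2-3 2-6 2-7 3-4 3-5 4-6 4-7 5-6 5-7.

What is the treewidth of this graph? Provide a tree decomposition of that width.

Treewidth 4.
One optimal decomposition is:
Bags: B1 = {1, 3, 5, 6, 7}  B2 = {1, 3, 4, 6, 7}  B3 = {0, 1, 3, 6, 7}  B4 = {1, 2, 3, 6, 7}
Tree: B1–B2, B2–B3, B3–B4

Each bag holds 5 vertices, so the decomposition has width 4, which upper-bounds the treewidth. For the lower bound: the 5 vertex sets {3,5}, {1,4}, {0,6}, {7}, {2} are disjoint, each induces a connected subgraph, and every pair is joined by at least one edge of G. Contracting each set to a single vertex therefore yields K_{5} as a minor, and since treewidth is minor-monotone, tw(G) ≥ tw(K_{5}) = 4. Combining the bounds, tw(G) = 4.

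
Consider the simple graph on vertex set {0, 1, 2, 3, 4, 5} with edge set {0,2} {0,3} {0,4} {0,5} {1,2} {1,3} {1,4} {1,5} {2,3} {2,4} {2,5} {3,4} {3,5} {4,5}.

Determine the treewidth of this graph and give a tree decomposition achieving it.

Treewidth 4.
One such decomposition:
Bags: B1 = {1, 2, 3, 4, 5}  B2 = {0, 2, 3, 4, 5}
Tree: B1–B2

Each bag holds 5 vertices, so the decomposition has width 4, which upper-bounds the treewidth. On the other hand G contains the 5-clique {0, 2, 3, 4, 5}. A clique must lie in a single bag of any decomposition, so no decomposition can have width below 4. Hence tw(G) = 4 exactly.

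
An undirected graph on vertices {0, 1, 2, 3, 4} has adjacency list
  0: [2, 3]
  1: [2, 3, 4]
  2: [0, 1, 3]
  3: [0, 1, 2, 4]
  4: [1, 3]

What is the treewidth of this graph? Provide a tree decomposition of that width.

Treewidth 2.
One optimal decomposition is:
Bags: B1 = {1, 3, 4}  B2 = {1, 2, 3}  B3 = {0, 2, 3}
Tree: B1–B2, B2–B3

Every bag has size at most 3, so the width is 3 − 1 = 2 and tw(G) ≤ 2. Conversely, {0, 2, 3} is a clique of size 3, and the vertices of any clique must share a bag in every tree decomposition; so some bag has ≥ 3 vertices and tw(G) ≥ 2. Hence tw(G) = 2 exactly.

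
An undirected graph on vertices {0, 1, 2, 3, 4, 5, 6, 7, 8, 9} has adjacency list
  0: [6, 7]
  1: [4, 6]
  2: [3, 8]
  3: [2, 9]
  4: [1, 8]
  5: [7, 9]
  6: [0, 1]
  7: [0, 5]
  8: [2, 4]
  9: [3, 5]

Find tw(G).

2

A width-2 tree decomposition is:
Bags: B1 = {2, 4, 8}  B2 = {1, 2, 4}  B3 = {1, 2, 6}  B4 = {0, 2, 6}  B5 = {0, 2, 7}  B6 = {2, 5, 7}  B7 = {2, 5, 9}  B8 = {2, 3, 9}
Tree: B1–B2, B2–B3, B3–B4, B4–B5, B5–B6, B6–B7, B7–B8
Every bag has size at most 3, so the width is 3 − 1 = 2 and tw(G) ≤ 2. The edges 2–8–4–1–6–0–7–5–9–3–2 form a cycle, so G is not a tree and its treewidth is at least 2. Combining the bounds, tw(G) = 2.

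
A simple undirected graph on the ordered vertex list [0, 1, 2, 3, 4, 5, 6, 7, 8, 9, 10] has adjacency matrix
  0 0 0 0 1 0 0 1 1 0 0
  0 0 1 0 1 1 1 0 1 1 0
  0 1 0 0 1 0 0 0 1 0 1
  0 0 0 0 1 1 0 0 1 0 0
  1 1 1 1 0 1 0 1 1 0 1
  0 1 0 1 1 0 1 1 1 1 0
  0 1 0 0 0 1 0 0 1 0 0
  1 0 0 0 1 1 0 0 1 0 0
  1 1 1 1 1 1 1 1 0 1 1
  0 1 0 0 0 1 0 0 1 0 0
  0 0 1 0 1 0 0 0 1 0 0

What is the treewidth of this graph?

A width-3 tree decomposition is:
Bags: B1 = {4, 5, 7, 8}  B2 = {1, 4, 5, 8}  B3 = {1, 2, 4, 8}  B4 = {1, 5, 6, 8}  B5 = {2, 4, 8, 10}  B6 = {0, 4, 7, 8}  B7 = {3, 4, 5, 8}  B8 = {1, 5, 8, 9}
Tree: B1–B2, B2–B3, B2–B4, B3–B5, B1–B6, B2–B7, B2–B8
The largest bag has 4 vertices, giving width 3; this decomposition certifies tw(G) ≤ 3. For the lower bound, the 4 vertices {1, 5, 8, 9} are pairwise adjacent, and any tree decomposition puts a clique entirely inside one bag — forcing width ≥ 3. Therefore the treewidth is 3.

3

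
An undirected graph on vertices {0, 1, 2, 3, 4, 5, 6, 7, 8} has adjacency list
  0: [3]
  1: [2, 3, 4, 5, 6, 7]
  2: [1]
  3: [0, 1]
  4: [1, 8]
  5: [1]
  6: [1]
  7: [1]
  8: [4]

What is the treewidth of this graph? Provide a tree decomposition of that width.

Treewidth 1.
One such decomposition:
Bags: B1 = {1, 5}  B2 = {1, 4}  B3 = {1, 2}  B4 = {1, 3}  B5 = {1, 6}  B6 = {4, 8}  B7 = {1, 7}  B8 = {0, 3}
Tree: B1–B2, B2–B3, B3–B4, B4–B5, B2–B6, B2–B7, B4–B8

The largest bag has 2 vertices, giving width 1; this decomposition certifies tw(G) ≤ 1. Since G has at least one edge (e.g. 5–1), it is not an edgeless graph, so tw(G) ≥ 1. Therefore the treewidth is 1.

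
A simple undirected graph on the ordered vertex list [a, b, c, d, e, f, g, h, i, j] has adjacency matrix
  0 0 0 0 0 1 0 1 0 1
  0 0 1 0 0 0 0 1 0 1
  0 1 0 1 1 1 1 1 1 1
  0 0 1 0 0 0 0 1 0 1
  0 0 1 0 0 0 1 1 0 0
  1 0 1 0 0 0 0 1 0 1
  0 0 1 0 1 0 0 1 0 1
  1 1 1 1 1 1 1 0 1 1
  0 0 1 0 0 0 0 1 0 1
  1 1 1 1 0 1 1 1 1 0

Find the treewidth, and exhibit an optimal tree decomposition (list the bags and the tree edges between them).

Treewidth 3.
One such decomposition:
Bags: B1 = {b, c, h, j}  B2 = {c, f, h, j}  B3 = {a, f, h, j}  B4 = {c, h, i, j}  B5 = {c, g, h, j}  B6 = {c, e, g, h}  B7 = {c, d, h, j}
Tree: B1–B2, B2–B3, B2–B4, B1–B5, B5–B6, B2–B7

Every bag has size at most 4, so the width is 4 − 1 = 3 and tw(G) ≤ 3. On the other hand G contains the 4-clique {c, d, h, j}. A clique must lie in a single bag of any decomposition, so no decomposition can have width below 3. The upper and lower bounds meet at 3, so that is the treewidth.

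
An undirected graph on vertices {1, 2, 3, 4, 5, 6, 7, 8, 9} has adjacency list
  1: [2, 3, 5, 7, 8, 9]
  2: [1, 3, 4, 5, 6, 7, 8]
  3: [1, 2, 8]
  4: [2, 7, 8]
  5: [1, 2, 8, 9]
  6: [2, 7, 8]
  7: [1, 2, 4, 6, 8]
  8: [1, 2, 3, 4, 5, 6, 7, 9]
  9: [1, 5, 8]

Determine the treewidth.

A width-3 tree decomposition is:
Bags: B1 = {1, 2, 5, 8}  B2 = {1, 2, 7, 8}  B3 = {1, 5, 8, 9}  B4 = {1, 2, 3, 8}  B5 = {2, 4, 7, 8}  B6 = {2, 6, 7, 8}
Tree: B1–B2, B1–B3, B1–B4, B2–B5, B5–B6
Every bag has size at most 4, so the width is 4 − 1 = 3 and tw(G) ≤ 3. Conversely, {1, 5, 8, 9} is a clique of size 4, and the vertices of any clique must share a bag in every tree decomposition; so some bag has ≥ 4 vertices and tw(G) ≥ 3. Combining the bounds, tw(G) = 3.

3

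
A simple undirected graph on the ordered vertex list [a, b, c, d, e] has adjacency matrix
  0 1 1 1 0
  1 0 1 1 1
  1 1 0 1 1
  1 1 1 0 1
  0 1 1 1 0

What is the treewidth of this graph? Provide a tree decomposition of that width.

Treewidth 3.
One optimal decomposition is:
Bags: B1 = {a, b, c, d}  B2 = {b, c, d, e}
Tree: B1–B2

The largest bag has 4 vertices, giving width 3; this decomposition certifies tw(G) ≤ 3. Conversely, {b, c, d, e} is a clique of size 4, and the vertices of any clique must share a bag in every tree decomposition; so some bag has ≥ 4 vertices and tw(G) ≥ 3. The upper and lower bounds meet at 3, so that is the treewidth.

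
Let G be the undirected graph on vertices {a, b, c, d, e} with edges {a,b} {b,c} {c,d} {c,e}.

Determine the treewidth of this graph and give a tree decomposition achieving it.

Every bag has size at most 2, so the width is 2 − 1 = 1 and tw(G) ≤ 1. G has an edge, so its treewidth is at least 1. Hence tw(G) = 1 exactly.

Treewidth 1.
Bags: B1 = {c, e}  B2 = {c, d}  B3 = {b, c}  B4 = {a, b}
Tree: B1–B2, B1–B3, B3–B4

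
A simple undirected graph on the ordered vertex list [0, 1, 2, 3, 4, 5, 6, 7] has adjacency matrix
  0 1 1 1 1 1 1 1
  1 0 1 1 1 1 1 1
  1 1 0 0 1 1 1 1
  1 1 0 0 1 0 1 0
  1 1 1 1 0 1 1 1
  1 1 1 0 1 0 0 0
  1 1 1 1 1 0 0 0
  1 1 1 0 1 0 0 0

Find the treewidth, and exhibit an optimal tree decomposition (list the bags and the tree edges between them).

The largest bag has 5 vertices, giving width 4; this decomposition certifies tw(G) ≤ 4. For the lower bound, the 5 vertices {0, 1, 2, 4, 5} are pairwise adjacent, and any tree decomposition puts a clique entirely inside one bag — forcing width ≥ 4. Hence tw(G) = 4 exactly.

Treewidth 4.
One optimal decomposition is:
Bags: B1 = {0, 1, 2, 4, 5}  B2 = {0, 1, 2, 4, 6}  B3 = {0, 1, 2, 4, 7}  B4 = {0, 1, 3, 4, 6}
Tree: B1–B2, B1–B3, B2–B4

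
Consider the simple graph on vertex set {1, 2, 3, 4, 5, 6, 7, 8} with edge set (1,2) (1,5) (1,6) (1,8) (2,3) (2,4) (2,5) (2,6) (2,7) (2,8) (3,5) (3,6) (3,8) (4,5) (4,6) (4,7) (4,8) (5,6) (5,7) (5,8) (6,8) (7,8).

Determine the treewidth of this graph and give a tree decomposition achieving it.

Every bag has size at most 5, so the width is 5 − 1 = 4 and tw(G) ≤ 4. For the lower bound, the 5 vertices {1, 2, 5, 6, 8} are pairwise adjacent, and any tree decomposition puts a clique entirely inside one bag — forcing width ≥ 4. Therefore the treewidth is 4.

Treewidth 4.
Bags: B1 = {2, 4, 5, 6, 8}  B2 = {2, 3, 5, 6, 8}  B3 = {2, 4, 5, 7, 8}  B4 = {1, 2, 5, 6, 8}
Tree: B1–B2, B1–B3, B1–B4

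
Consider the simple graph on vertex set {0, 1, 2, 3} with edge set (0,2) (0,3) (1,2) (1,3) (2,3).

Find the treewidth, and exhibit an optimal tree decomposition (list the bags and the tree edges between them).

The largest bag has 3 vertices, giving width 2; this decomposition certifies tw(G) ≤ 2. For the lower bound, the 3 vertices {0, 2, 3} are pairwise adjacent, and any tree decomposition puts a clique entirely inside one bag — forcing width ≥ 2. Therefore the treewidth is 2.

Treewidth 2.
One optimal decomposition is:
Bags: B1 = {1, 2, 3}  B2 = {0, 2, 3}
Tree: B1–B2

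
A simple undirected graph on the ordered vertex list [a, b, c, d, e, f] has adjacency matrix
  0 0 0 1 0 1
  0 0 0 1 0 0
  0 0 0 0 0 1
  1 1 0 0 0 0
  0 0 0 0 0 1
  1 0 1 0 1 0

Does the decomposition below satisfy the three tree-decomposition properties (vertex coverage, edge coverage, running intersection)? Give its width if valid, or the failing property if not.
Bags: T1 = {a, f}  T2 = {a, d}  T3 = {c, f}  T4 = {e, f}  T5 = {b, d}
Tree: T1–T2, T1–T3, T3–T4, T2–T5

Yes; width 1.

Checking the three conditions: (i) the bags cover all of {a, b, c, d, e, f}; (ii) for each edge, some bag contains both endpoints; (iii) the bags containing any fixed vertex form a subtree. All hold, so the decomposition is valid with width 2 − 1 = 1.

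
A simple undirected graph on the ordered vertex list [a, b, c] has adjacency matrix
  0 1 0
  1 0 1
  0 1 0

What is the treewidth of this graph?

1

A width-1 tree decomposition is:
Bags: B1 = {a, b}  B2 = {b, c}
Tree: B1–B2
The largest bag has 2 vertices, giving width 1; this decomposition certifies tw(G) ≤ 1. G has an edge, so its treewidth is at least 1. Hence tw(G) = 1 exactly.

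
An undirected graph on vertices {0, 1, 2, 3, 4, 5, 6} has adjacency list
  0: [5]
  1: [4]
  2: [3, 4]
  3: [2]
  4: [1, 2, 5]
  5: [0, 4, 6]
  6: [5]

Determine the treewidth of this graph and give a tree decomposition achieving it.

Treewidth 1.
One such decomposition:
Bags: B1 = {4, 5}  B2 = {1, 4}  B3 = {5, 6}  B4 = {2, 4}  B5 = {0, 5}  B6 = {2, 3}
Tree: B1–B2, B1–B3, B1–B4, B1–B5, B4–B6

The largest bag has 2 vertices, giving width 1; this decomposition certifies tw(G) ≤ 1. Since G has at least one edge (e.g. 4–5), it is not an edgeless graph, so tw(G) ≥ 1. Combining the bounds, tw(G) = 1.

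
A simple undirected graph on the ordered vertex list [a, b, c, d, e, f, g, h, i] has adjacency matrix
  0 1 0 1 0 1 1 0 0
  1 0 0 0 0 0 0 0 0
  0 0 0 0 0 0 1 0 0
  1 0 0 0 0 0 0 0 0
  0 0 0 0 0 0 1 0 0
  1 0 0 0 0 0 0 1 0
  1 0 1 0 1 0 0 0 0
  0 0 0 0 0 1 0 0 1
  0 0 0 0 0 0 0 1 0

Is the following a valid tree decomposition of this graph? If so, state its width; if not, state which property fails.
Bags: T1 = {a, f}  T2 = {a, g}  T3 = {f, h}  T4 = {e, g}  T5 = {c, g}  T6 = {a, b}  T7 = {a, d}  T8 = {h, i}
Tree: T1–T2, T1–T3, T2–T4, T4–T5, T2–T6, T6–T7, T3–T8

Vertex coverage: the bags together contain {a, b, c, d, e, f, g, h, i}, the full vertex set. Edge coverage: each edge of G has both endpoints in at least one bag. Running intersection: for every vertex, the bags containing it form a connected subtree. All three properties hold, so this is a valid tree decomposition of width max|bag| − 1 = 1, and hence tw(G) ≤ 1.

Yes; width 1.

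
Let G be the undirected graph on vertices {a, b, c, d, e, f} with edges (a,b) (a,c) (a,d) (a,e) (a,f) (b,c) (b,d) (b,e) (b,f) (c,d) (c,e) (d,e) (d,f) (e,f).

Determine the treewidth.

4

A width-4 tree decomposition is:
Bags: B1 = {a, b, c, d, e}  B2 = {a, b, d, e, f}
Tree: B1–B2
Every bag has size at most 5, so the width is 5 − 1 = 4 and tw(G) ≤ 4. For the lower bound, the 5 vertices {a, b, c, d, e} are pairwise adjacent, and any tree decomposition puts a clique entirely inside one bag — forcing width ≥ 4. The upper and lower bounds meet at 4, so that is the treewidth.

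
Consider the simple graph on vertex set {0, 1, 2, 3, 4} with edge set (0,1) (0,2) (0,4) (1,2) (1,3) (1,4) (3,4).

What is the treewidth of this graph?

2

A width-2 tree decomposition is:
Bags: B1 = {0, 1, 4}  B2 = {0, 1, 2}  B3 = {1, 3, 4}
Tree: B1–B2, B1–B3
Every bag has size at most 3, so the width is 3 − 1 = 2 and tw(G) ≤ 2. On the other hand G contains the 3-clique {0, 1, 2}. A clique must lie in a single bag of any decomposition, so no decomposition can have width below 2. Hence tw(G) = 2 exactly.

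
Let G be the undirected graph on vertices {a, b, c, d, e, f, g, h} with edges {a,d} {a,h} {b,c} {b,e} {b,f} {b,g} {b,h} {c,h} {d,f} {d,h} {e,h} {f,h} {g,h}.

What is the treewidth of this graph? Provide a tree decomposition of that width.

Treewidth 2.
One optimal decomposition is:
Bags: B1 = {b, c, h}  B2 = {b, f, h}  B3 = {b, g, h}  B4 = {d, f, h}  B5 = {b, e, h}  B6 = {a, d, h}
Tree: B1–B2, B1–B3, B2–B4, B3–B5, B4–B6

Every bag has size at most 3, so the width is 3 − 1 = 2 and tw(G) ≤ 2. On the other hand G contains the 3-clique {a, d, h}. A clique must lie in a single bag of any decomposition, so no decomposition can have width below 2. The upper and lower bounds meet at 2, so that is the treewidth.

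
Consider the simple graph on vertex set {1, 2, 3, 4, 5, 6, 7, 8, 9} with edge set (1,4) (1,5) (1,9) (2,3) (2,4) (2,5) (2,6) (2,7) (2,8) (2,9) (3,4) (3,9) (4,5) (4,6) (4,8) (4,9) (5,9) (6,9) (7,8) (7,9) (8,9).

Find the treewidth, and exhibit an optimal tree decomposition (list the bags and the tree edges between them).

Treewidth 3.
Bags: B1 = {2, 3, 4, 9}  B2 = {2, 4, 6, 9}  B3 = {2, 4, 8, 9}  B4 = {2, 4, 5, 9}  B5 = {2, 7, 8, 9}  B6 = {1, 4, 5, 9}
Tree: B1–B2, B1–B3, B1–B4, B3–B5, B4–B6

Every bag has size at most 4, so the width is 4 − 1 = 3 and tw(G) ≤ 3. Conversely, {1, 4, 5, 9} is a clique of size 4, and the vertices of any clique must share a bag in every tree decomposition; so some bag has ≥ 4 vertices and tw(G) ≥ 3. Therefore the treewidth is 3.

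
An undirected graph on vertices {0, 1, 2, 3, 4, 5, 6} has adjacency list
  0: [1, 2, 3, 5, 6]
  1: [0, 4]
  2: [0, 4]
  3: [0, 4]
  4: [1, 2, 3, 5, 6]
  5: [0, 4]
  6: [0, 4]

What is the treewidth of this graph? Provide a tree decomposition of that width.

Each bag holds 3 vertices, so the decomposition has width 2, which upper-bounds the treewidth. Since 4–6–0–5–4 is a cycle in G, G is not acyclic. Forests are exactly the graphs of treewidth ≤ 1, so tw(G) ≥ 2. Therefore the treewidth is 2.

Treewidth 2.
One such decomposition:
Bags: B1 = {0, 4, 6}  B2 = {0, 4, 5}  B3 = {0, 3, 4}  B4 = {0, 2, 4}  B5 = {0, 1, 4}
Tree: B1–B2, B2–B3, B3–B4, B4–B5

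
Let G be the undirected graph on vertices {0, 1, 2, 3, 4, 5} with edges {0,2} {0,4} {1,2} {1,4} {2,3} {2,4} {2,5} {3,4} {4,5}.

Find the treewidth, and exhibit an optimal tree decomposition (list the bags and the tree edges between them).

Every bag has size at most 3, so the width is 3 − 1 = 2 and tw(G) ≤ 2. Conversely, {0, 2, 4} is a clique of size 3, and the vertices of any clique must share a bag in every tree decomposition; so some bag has ≥ 3 vertices and tw(G) ≥ 2. Therefore the treewidth is 2.

Treewidth 2.
One such decomposition:
Bags: B1 = {2, 4, 5}  B2 = {0, 2, 4}  B3 = {2, 3, 4}  B4 = {1, 2, 4}
Tree: B1–B2, B1–B3, B1–B4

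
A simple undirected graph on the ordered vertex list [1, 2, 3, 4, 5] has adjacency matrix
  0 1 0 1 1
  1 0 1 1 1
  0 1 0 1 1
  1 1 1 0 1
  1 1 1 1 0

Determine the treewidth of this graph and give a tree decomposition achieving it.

Treewidth 3.
One optimal decomposition is:
Bags: B1 = {1, 2, 4, 5}  B2 = {2, 3, 4, 5}
Tree: B1–B2

Every bag has size at most 4, so the width is 4 − 1 = 3 and tw(G) ≤ 3. On the other hand G contains the 4-clique {1, 2, 4, 5}. A clique must lie in a single bag of any decomposition, so no decomposition can have width below 3. Hence tw(G) = 3 exactly.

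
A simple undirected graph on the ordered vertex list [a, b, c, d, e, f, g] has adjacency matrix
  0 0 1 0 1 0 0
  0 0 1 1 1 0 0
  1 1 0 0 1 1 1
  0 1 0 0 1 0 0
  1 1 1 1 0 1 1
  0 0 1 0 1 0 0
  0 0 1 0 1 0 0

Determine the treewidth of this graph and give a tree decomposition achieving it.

Treewidth 2.
Bags: B1 = {c, e, g}  B2 = {a, c, e}  B3 = {c, e, f}  B4 = {b, c, e}  B5 = {b, d, e}
Tree: B1–B2, B2–B3, B2–B4, B4–B5

Every bag has size at most 3, so the width is 3 − 1 = 2 and tw(G) ≤ 2. On the other hand G contains the 3-clique {b, d, e}. A clique must lie in a single bag of any decomposition, so no decomposition can have width below 2. Combining the bounds, tw(G) = 2.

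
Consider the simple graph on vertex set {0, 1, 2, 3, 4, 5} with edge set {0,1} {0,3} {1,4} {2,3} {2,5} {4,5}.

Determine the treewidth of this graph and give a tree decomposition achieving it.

Each bag holds 3 vertices, so the decomposition has width 2, which upper-bounds the treewidth. Since 0–1–4–5–2–3–0 is a cycle in G, G is not acyclic. Forests are exactly the graphs of treewidth ≤ 1, so tw(G) ≥ 2. Therefore the treewidth is 2.

Treewidth 2.
One optimal decomposition is:
Bags: B1 = {0, 1, 4}  B2 = {0, 4, 5}  B3 = {0, 2, 5}  B4 = {0, 2, 3}
Tree: B1–B2, B2–B3, B3–B4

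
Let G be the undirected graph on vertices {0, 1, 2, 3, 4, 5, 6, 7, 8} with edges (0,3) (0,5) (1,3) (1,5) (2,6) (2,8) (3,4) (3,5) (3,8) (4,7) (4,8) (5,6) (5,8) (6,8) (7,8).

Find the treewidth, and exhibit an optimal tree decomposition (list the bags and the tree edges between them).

Every bag has size at most 3, so the width is 3 − 1 = 2 and tw(G) ≤ 2. For the lower bound, the 3 vertices {0, 3, 5} are pairwise adjacent, and any tree decomposition puts a clique entirely inside one bag — forcing width ≥ 2. The upper and lower bounds meet at 2, so that is the treewidth.

Treewidth 2.
One such decomposition:
Bags: B1 = {0, 3, 5}  B2 = {1, 3, 5}  B3 = {3, 5, 8}  B4 = {5, 6, 8}  B5 = {3, 4, 8}  B6 = {2, 6, 8}  B7 = {4, 7, 8}
Tree: B1–B2, B2–B3, B3–B4, B3–B5, B4–B6, B5–B7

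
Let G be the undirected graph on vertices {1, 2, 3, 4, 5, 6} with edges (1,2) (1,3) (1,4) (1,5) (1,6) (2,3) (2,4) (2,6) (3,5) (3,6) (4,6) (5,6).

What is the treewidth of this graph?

3

A width-3 tree decomposition is:
Bags: B1 = {1, 3, 5, 6}  B2 = {1, 2, 3, 6}  B3 = {1, 2, 4, 6}
Tree: B1–B2, B2–B3
Each bag holds 4 vertices, so the decomposition has width 3, which upper-bounds the treewidth. On the other hand G contains the 4-clique {1, 2, 3, 6}. A clique must lie in a single bag of any decomposition, so no decomposition can have width below 3. Therefore the treewidth is 3.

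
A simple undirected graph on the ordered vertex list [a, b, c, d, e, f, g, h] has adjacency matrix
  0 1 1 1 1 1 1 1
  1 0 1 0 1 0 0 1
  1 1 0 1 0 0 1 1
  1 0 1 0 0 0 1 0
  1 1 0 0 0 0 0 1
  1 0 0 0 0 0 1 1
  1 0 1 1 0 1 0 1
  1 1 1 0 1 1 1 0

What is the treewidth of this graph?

3

A width-3 tree decomposition is:
Bags: B1 = {a, b, c, h}  B2 = {a, c, g, h}  B3 = {a, c, d, g}  B4 = {a, f, g, h}  B5 = {a, b, e, h}
Tree: B1–B2, B2–B3, B2–B4, B1–B5
The largest bag has 4 vertices, giving width 3; this decomposition certifies tw(G) ≤ 3. Conversely, {a, c, d, g} is a clique of size 4, and the vertices of any clique must share a bag in every tree decomposition; so some bag has ≥ 4 vertices and tw(G) ≥ 3. Combining the bounds, tw(G) = 3.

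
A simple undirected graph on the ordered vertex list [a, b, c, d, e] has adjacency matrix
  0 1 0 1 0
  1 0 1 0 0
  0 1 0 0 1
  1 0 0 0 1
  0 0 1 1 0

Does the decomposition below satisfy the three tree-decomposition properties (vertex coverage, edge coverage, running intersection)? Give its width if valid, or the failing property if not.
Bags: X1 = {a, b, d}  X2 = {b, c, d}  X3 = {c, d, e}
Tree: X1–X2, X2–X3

Yes; width 2.

Vertex coverage: the bags together contain {a, b, c, d, e}, the full vertex set. Edge coverage: each edge of G has both endpoints in at least one bag. Running intersection: for every vertex, the bags containing it form a connected subtree. All three properties hold, so this is a valid tree decomposition of width max|bag| − 1 = 2, and hence tw(G) ≤ 2.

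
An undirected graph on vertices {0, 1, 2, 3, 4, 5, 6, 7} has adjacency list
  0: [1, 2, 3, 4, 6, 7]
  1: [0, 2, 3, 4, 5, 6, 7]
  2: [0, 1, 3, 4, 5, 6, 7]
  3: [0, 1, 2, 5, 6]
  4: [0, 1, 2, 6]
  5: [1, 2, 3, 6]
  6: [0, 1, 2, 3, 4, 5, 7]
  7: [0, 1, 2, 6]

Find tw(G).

A width-4 tree decomposition is:
Bags: B1 = {0, 1, 2, 4, 6}  B2 = {0, 1, 2, 3, 6}  B3 = {0, 1, 2, 6, 7}  B4 = {1, 2, 3, 5, 6}
Tree: B1–B2, B2–B3, B2–B4
Each bag holds 5 vertices, so the decomposition has width 4, which upper-bounds the treewidth. Conversely, {0, 1, 2, 3, 6} is a clique of size 5, and the vertices of any clique must share a bag in every tree decomposition; so some bag has ≥ 5 vertices and tw(G) ≥ 4. Therefore the treewidth is 4.

4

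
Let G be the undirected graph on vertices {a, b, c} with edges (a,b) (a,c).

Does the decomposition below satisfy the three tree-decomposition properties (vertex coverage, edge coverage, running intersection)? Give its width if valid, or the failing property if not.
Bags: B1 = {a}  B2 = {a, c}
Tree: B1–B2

A tree decomposition must satisfy three properties: every vertex lies in some bag; for every edge, both endpoints lie together in some bag; and for every vertex, the bags containing it form a connected subtree. Here vertex b appears in no bag, so the decomposition is invalid.

No — vertex b appears in no bag.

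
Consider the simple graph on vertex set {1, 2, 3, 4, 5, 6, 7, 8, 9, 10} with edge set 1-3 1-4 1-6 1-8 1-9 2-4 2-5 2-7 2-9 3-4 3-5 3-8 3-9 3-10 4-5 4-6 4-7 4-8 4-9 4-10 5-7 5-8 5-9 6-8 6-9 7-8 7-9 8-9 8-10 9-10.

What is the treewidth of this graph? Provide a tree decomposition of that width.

Treewidth 4.
One such decomposition:
Bags: B1 = {3, 4, 5, 8, 9}  B2 = {4, 5, 7, 8, 9}  B3 = {1, 3, 4, 8, 9}  B4 = {1, 4, 6, 8, 9}  B5 = {2, 4, 5, 7, 9}  B6 = {3, 4, 8, 9, 10}
Tree: B1–B2, B1–B3, B3–B4, B2–B5, B3–B6

Each bag holds 5 vertices, so the decomposition has width 4, which upper-bounds the treewidth. For the lower bound, the 5 vertices {1, 3, 4, 8, 9} are pairwise adjacent, and any tree decomposition puts a clique entirely inside one bag — forcing width ≥ 4. Combining the bounds, tw(G) = 4.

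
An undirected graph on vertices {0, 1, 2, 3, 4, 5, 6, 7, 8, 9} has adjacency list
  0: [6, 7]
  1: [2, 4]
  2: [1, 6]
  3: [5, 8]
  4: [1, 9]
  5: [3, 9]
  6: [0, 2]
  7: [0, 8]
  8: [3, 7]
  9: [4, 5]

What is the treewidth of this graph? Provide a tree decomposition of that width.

Treewidth 2.
One optimal decomposition is:
Bags: B1 = {3, 5, 8}  B2 = {5, 8, 9}  B3 = {4, 8, 9}  B4 = {1, 4, 8}  B5 = {1, 2, 8}  B6 = {2, 6, 8}  B7 = {0, 6, 8}  B8 = {0, 7, 8}
Tree: B1–B2, B2–B3, B3–B4, B4–B5, B5–B6, B6–B7, B7–B8

Every bag has size at most 3, so the width is 3 − 1 = 2 and tw(G) ≤ 2. The edges 8–3–5–9–4–1–2–6–0–7–8 form a cycle, so G is not a tree and its treewidth is at least 2. Hence tw(G) = 2 exactly.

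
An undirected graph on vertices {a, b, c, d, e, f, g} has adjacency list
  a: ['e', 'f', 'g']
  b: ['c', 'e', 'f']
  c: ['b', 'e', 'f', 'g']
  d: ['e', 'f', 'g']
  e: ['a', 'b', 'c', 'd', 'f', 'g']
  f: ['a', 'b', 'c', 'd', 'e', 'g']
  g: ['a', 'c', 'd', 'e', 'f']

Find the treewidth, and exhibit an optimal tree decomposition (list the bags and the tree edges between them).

Treewidth 3.
One such decomposition:
Bags: B1 = {c, e, f, g}  B2 = {a, e, f, g}  B3 = {d, e, f, g}  B4 = {b, c, e, f}
Tree: B1–B2, B2–B3, B1–B4

The largest bag has 4 vertices, giving width 3; this decomposition certifies tw(G) ≤ 3. Conversely, {d, e, f, g} is a clique of size 4, and the vertices of any clique must share a bag in every tree decomposition; so some bag has ≥ 4 vertices and tw(G) ≥ 3. Hence tw(G) = 3 exactly.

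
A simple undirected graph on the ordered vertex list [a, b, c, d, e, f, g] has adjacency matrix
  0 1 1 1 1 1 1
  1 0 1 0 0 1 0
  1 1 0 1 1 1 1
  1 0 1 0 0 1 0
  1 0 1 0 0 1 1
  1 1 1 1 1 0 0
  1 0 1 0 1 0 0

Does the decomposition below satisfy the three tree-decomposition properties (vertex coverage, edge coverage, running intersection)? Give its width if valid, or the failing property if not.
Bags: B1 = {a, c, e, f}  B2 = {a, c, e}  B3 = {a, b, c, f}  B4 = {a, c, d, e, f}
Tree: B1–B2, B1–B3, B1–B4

A tree decomposition must satisfy three properties: every vertex lies in some bag; for every edge, both endpoints lie together in some bag; and for every vertex, the bags containing it form a connected subtree. Here vertex g appears in no bag, so the decomposition is invalid.

No — vertex g appears in no bag.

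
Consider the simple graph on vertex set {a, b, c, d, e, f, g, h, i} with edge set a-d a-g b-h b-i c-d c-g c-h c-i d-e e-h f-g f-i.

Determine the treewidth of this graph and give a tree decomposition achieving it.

Treewidth 3.
One such decomposition:
Bags: B1 = {a, d, e, h}  B2 = {a, c, d, h}  B3 = {a, c, g, h}  B4 = {b, c, g, h}  B5 = {b, c, g, i}  B6 = {b, f, g, i}
Tree: B1–B2, B2–B3, B3–B4, B4–B5, B5–B6

The largest bag has 4 vertices, giving width 3; this decomposition certifies tw(G) ≤ 3. For the lower bound: the 4 vertex sets {a,d,e}, {h}, {c}, {b,f,g,i} are disjoint, each induces a connected subgraph, and every pair is joined by at least one edge of G. Contracting each set to a single vertex therefore yields K_{4} as a minor, and since treewidth is minor-monotone, tw(G) ≥ tw(K_{4}) = 3. Combining the bounds, tw(G) = 3.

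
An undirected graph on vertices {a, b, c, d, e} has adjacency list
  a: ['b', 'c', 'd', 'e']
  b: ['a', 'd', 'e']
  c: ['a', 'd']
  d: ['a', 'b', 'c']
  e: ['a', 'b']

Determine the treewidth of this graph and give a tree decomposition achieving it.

Each bag holds 3 vertices, so the decomposition has width 2, which upper-bounds the treewidth. On the other hand G contains the 3-clique {a, c, d}. A clique must lie in a single bag of any decomposition, so no decomposition can have width below 2. Therefore the treewidth is 2.

Treewidth 2.
One optimal decomposition is:
Bags: B1 = {a, c, d}  B2 = {a, b, d}  B3 = {a, b, e}
Tree: B1–B2, B2–B3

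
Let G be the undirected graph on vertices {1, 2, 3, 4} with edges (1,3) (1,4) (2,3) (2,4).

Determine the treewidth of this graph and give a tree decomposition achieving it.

Treewidth 2.
Bags: B1 = {2, 3, 4}  B2 = {1, 3, 4}
Tree: B1–B2

The largest bag has 3 vertices, giving width 2; this decomposition certifies tw(G) ≤ 2. The edges 4–2–3–1–4 form a cycle, so G is not a tree and its treewidth is at least 2. The upper and lower bounds meet at 2, so that is the treewidth.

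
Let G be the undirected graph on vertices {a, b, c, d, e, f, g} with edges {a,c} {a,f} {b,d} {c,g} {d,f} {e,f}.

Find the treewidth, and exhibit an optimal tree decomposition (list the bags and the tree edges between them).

Treewidth 1.
One optimal decomposition is:
Bags: B1 = {a, f}  B2 = {a, c}  B3 = {d, f}  B4 = {c, g}  B5 = {b, d}  B6 = {e, f}
Tree: B1–B2, B1–B3, B2–B4, B3–B5, B3–B6

The largest bag has 2 vertices, giving width 1; this decomposition certifies tw(G) ≤ 1. Any graph with an edge has treewidth ≥ 1, and G has the edge a–f. The upper and lower bounds meet at 1, so that is the treewidth.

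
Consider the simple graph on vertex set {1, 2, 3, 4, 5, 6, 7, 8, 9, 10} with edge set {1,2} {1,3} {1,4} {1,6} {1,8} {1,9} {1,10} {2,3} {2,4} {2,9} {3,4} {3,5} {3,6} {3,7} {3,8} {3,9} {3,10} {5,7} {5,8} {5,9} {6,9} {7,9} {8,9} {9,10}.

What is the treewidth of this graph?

3

A width-3 tree decomposition is:
Bags: B1 = {1, 2, 3, 4}  B2 = {1, 2, 3, 9}  B3 = {1, 3, 6, 9}  B4 = {1, 3, 9, 10}  B5 = {1, 3, 8, 9}  B6 = {3, 5, 8, 9}  B7 = {3, 5, 7, 9}
Tree: B1–B2, B2–B3, B2–B4, B3–B5, B5–B6, B6–B7
Every bag has size at most 4, so the width is 4 − 1 = 3 and tw(G) ≤ 3. For the lower bound, the 4 vertices {1, 3, 8, 9} are pairwise adjacent, and any tree decomposition puts a clique entirely inside one bag — forcing width ≥ 3. Combining the bounds, tw(G) = 3.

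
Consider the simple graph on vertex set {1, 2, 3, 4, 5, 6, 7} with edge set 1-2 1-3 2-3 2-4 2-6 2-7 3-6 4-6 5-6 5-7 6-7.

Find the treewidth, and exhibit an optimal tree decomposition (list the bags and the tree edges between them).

The largest bag has 3 vertices, giving width 2; this decomposition certifies tw(G) ≤ 2. Conversely, {1, 2, 3} is a clique of size 3, and the vertices of any clique must share a bag in every tree decomposition; so some bag has ≥ 3 vertices and tw(G) ≥ 2. Therefore the treewidth is 2.

Treewidth 2.
One such decomposition:
Bags: B1 = {2, 4, 6}  B2 = {2, 3, 6}  B3 = {2, 6, 7}  B4 = {1, 2, 3}  B5 = {5, 6, 7}
Tree: B1–B2, B2–B3, B2–B4, B3–B5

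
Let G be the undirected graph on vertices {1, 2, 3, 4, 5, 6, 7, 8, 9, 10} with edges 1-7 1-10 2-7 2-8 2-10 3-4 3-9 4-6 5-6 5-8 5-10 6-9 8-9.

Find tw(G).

A width-2 tree decomposition is:
Bags: B1 = {3, 4, 6}  B2 = {3, 6, 9}  B3 = {5, 6, 9}  B4 = {5, 8, 9}  B5 = {5, 8, 10}  B6 = {2, 8, 10}  B7 = {1, 2, 10}  B8 = {1, 2, 7}
Tree: B1–B2, B2–B3, B3–B4, B4–B5, B5–B6, B6–B7, B7–B8
The largest bag has 3 vertices, giving width 2; this decomposition certifies tw(G) ≤ 2. For the lower bound, G contains the cycle 4–3–9–6–4, so G is not a forest; only forests have treewidth ≤ 1, hence tw(G) ≥ 2. Therefore the treewidth is 2.

2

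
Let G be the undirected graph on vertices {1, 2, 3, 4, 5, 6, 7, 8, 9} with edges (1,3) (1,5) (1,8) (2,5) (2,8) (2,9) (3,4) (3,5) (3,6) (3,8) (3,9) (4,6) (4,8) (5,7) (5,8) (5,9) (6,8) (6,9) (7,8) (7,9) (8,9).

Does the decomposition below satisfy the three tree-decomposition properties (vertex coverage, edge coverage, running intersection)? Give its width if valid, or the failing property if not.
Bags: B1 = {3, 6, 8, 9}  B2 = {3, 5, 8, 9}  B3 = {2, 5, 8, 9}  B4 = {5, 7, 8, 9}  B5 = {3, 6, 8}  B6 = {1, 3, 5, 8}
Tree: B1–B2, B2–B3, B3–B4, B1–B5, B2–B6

A tree decomposition must satisfy three properties: every vertex lies in some bag; for every edge, both endpoints lie together in some bag; and for every vertex, the bags containing it form a connected subtree. Here vertex 4 appears in no bag, so the decomposition is invalid.

No — vertex 4 appears in no bag.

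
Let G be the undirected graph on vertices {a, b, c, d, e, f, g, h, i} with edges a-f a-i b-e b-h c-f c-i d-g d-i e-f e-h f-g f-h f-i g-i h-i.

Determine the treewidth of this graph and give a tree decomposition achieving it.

Treewidth 2.
One optimal decomposition is:
Bags: B1 = {b, e, h}  B2 = {e, f, h}  B3 = {f, h, i}  B4 = {f, g, i}  B5 = {a, f, i}  B6 = {d, g, i}  B7 = {c, f, i}
Tree: B1–B2, B2–B3, B3–B4, B4–B5, B4–B6, B5–B7

The largest bag has 3 vertices, giving width 2; this decomposition certifies tw(G) ≤ 2. For the lower bound, the 3 vertices {d, g, i} are pairwise adjacent, and any tree decomposition puts a clique entirely inside one bag — forcing width ≥ 2. The upper and lower bounds meet at 2, so that is the treewidth.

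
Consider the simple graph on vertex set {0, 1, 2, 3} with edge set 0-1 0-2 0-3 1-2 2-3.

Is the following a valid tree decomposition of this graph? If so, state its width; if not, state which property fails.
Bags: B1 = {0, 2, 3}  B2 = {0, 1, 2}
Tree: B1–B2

Yes; width 2.

Every vertex of G appears in some bag (union = {0, 1, 2, 3}); every edge is covered by a bag; and for each vertex v the set of bags containing v is connected in the bag tree. The decomposition is therefore valid. The largest bag has 3 vertices, so the width is 2.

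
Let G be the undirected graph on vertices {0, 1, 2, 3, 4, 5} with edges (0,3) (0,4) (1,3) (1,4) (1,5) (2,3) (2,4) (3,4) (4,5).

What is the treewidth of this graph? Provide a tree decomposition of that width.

Every bag has size at most 3, so the width is 3 − 1 = 2 and tw(G) ≤ 2. For the lower bound, the 3 vertices {0, 3, 4} are pairwise adjacent, and any tree decomposition puts a clique entirely inside one bag — forcing width ≥ 2. The upper and lower bounds meet at 2, so that is the treewidth.

Treewidth 2.
Bags: B1 = {2, 3, 4}  B2 = {1, 3, 4}  B3 = {0, 3, 4}  B4 = {1, 4, 5}
Tree: B1–B2, B1–B3, B2–B4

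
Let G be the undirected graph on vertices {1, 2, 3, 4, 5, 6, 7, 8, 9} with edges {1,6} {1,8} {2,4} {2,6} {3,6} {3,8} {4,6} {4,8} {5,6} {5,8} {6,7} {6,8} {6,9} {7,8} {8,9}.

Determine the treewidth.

2

A width-2 tree decomposition is:
Bags: B1 = {1, 6, 8}  B2 = {4, 6, 8}  B3 = {6, 7, 8}  B4 = {6, 8, 9}  B5 = {3, 6, 8}  B6 = {2, 4, 6}  B7 = {5, 6, 8}
Tree: B1–B2, B2–B3, B2–B4, B4–B5, B2–B6, B5–B7
Each bag holds 3 vertices, so the decomposition has width 2, which upper-bounds the treewidth. Conversely, {1, 6, 8} is a clique of size 3, and the vertices of any clique must share a bag in every tree decomposition; so some bag has ≥ 3 vertices and tw(G) ≥ 2. Therefore the treewidth is 2.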